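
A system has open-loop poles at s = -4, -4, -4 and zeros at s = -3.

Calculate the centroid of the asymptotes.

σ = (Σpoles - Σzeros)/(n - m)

σ = (Σpoles - Σzeros)/(n - m) = (-12 - (-3))/(3 - 1) = -9/2 = -4.5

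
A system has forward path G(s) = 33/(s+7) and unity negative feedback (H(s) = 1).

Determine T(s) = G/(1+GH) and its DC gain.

T(s) = G/(1+GH) = [33/(s+7)] / [1 + 33/(s+7)] = 33/(s+7+33) = 33/(s+40). DC gain = 33/40 = 0.825.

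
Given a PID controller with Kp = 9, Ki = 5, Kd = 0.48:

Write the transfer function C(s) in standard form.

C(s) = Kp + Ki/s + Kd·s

Substituting values: C(s) = 9 + 5/s + 0.48s = (0.48s² + 9s + 5)/s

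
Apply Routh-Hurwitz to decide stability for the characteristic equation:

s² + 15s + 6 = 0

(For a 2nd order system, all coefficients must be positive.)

Coefficients: 1, 15, 6. All positive, so system is stable.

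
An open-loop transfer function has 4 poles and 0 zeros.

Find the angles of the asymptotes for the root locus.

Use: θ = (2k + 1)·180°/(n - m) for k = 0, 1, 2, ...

n - m = 4 - 0 = 4. Angles: θk = (2k + 1)·180°/4 = 45°, 135°, 225°, 315°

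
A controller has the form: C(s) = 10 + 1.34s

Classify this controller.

This is a Proportional-Derivative (PD) controller.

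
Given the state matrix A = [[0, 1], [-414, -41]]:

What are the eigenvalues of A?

det(A - λI) = λ² - (-41)λ + 414 = (λ - (-23))(λ - (-18)). Eigenvalues: -23, -18.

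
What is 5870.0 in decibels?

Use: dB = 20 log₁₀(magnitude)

dB = 20 log₁₀(5870.0) = 75.4 dB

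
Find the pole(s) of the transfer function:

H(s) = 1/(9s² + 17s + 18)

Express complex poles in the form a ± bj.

Discriminant = 17² - 4×9×18 = 289 - 648 = -359 < 0, so the poles are a complex conjugate pair s = (-17 ± j√359)/(2×9). Real part = -17/(2×9) = -17/18 ≈ -0.9444; imaginary part = ±√359/(2×9) ≈ 1.0526. Poles: s = -0.9444 ± 1.0526j.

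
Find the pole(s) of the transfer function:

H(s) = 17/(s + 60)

Pole is where denominator = 0: s + 60 = 0, so s = -60.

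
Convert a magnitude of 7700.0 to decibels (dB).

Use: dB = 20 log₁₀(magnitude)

dB = 20 log₁₀(7700.0) = 77.7 dB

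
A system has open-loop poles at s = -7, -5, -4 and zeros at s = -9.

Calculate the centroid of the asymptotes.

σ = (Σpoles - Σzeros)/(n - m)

σ = (Σpoles - Σzeros)/(n - m) = (-16 - (-9))/(3 - 1) = -7/2 = -3.5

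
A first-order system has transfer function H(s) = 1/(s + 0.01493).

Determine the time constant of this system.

For H(s) = 1/(s + 1/τ), the pole is at -1/τ = -0.01493, so τ = 1/0.01493 = 66.98 s.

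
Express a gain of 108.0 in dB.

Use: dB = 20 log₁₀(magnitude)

dB = 20 log₁₀(108.0) = 40.7 dB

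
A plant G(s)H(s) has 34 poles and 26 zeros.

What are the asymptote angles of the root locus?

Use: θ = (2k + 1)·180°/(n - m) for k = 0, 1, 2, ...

n - m = 34 - 26 = 8. Angles: θk = (2k + 1)·180°/8 = 22.5°, 67.5°, 112.5°, 157.5°, 202.5°, 247.5°, 292.5°, 337.5°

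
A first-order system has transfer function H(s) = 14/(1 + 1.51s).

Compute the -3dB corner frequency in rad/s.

Corner frequency = 1/τ = 1/1.51 = 0.662 rad/s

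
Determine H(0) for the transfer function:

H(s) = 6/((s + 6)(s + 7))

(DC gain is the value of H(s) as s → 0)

DC gain = H(0) = 6/(6 × 7) = 6/42 = 0.1429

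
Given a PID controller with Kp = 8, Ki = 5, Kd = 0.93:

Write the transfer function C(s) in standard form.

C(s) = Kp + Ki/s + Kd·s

Substituting values: C(s) = 8 + 5/s + 0.93s = (0.93s² + 8s + 5)/s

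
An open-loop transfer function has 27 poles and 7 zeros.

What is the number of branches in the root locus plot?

Root locus has n branches where n = number of poles = 27.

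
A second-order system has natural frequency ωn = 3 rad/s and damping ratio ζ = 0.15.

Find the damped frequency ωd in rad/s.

ωd = ωn√(1 - ζ²) = 3√(1 - 0.15²) = 2.97 rad/s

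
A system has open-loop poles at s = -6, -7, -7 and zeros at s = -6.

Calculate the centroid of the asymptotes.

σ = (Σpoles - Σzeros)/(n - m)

σ = (Σpoles - Σzeros)/(n - m) = (-20 - (-6))/(3 - 1) = -14/2 = -7.0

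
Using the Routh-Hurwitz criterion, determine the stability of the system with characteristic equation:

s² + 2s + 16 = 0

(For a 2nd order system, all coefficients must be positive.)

Coefficients: 1, 2, 16. All positive, so system is stable.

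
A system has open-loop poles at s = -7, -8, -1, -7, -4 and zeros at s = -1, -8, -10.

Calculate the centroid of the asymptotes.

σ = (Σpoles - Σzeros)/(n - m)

σ = (Σpoles - Σzeros)/(n - m) = (-27 - (-19))/(5 - 3) = -8/2 = -4.0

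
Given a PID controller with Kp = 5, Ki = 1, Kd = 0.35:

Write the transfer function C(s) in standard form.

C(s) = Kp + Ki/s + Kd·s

Substituting values: C(s) = 5 + 1/s + 0.35s = (0.35s² + 5s + 1)/s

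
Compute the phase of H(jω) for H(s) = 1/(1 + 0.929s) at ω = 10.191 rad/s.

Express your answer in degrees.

Phase = -arctan(ωτ) = -arctan(10.191 × 0.929) = -84.0°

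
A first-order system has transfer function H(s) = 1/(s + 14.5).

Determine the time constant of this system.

For H(s) = 1/(s + 1/τ), the pole is at -1/τ = -14.5, so τ = 1/14.5 = 0.0690 s.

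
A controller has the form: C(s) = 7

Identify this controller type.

This is a Proportional (P) controller.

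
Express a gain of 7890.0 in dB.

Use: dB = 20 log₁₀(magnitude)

dB = 20 log₁₀(7890.0) = 77.9 dB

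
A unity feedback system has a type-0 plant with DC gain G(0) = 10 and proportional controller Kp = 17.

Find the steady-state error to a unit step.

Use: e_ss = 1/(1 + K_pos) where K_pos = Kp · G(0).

K_pos = Kp · G(0) = 17 × 10 = 170. e_ss = 1/(1 + 170) = 0.0058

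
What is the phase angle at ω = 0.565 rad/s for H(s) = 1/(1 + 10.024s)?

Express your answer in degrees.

Phase = -arctan(ωτ) = -arctan(0.565 × 10.024) = -80.0°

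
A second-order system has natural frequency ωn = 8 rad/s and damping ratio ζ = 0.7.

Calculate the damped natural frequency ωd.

ωd = ωn√(1 - ζ²) = 8√(1 - 0.7²) = 5.71 rad/s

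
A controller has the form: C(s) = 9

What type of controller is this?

This is a Proportional (P) controller.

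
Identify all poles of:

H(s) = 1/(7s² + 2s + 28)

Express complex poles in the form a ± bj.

Discriminant = 2² - 4×7×28 = 4 - 784 = -780 < 0, so the poles are a complex conjugate pair s = (-2 ± j√780)/(2×7). Real part = -2/(2×7) = -2/14 ≈ -0.1429; imaginary part = ±√780/(2×7) ≈ 1.9949. Poles: s = -0.1429 ± 1.9949j.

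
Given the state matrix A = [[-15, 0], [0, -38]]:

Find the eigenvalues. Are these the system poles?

For diagonal matrix, eigenvalues are diagonal entries: λ₁ = -15, λ₂ = -38. Eigenvalues of A = system poles.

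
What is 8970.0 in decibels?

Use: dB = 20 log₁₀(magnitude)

dB = 20 log₁₀(8970.0) = 79.1 dB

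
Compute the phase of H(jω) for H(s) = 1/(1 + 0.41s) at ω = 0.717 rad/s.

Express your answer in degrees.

Phase = -arctan(ωτ) = -arctan(0.717 × 0.41) = -16.4°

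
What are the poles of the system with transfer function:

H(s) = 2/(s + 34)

Pole is where denominator = 0: s + 34 = 0, so s = -34.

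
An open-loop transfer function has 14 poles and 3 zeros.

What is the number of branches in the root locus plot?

Root locus has n branches where n = number of poles = 14.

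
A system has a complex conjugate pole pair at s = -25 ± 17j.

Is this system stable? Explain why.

Real part of poles is -25 (< 0, left half-plane). Stable.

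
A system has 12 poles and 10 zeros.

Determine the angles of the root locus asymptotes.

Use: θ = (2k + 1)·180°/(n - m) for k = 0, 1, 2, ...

n - m = 12 - 10 = 2. Angles: θk = (2k + 1)·180°/2 = 90°, 270°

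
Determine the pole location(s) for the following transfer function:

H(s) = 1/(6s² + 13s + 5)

Discriminant = 13² - 4×6×5 = 169 - 120 = 49 > 0, so two distinct real poles. Using quadratic formula: s = (-13 ± √49)/(2×6) = (-13 ± √49)/12, with √49 = 7. s₁ = -6/12 = -0.5, s₂ = -20/12 ≈ -1.6667. Poles: s₁ = -0.5, s₂ = -1.6667.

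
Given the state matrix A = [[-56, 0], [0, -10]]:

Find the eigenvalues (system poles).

For diagonal matrix, eigenvalues are diagonal entries: λ₁ = -56, λ₂ = -10.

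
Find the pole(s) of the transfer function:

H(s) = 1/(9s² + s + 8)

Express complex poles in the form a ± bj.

Discriminant = 1² - 4×9×8 = 1 - 288 = -287 < 0, so the poles are a complex conjugate pair s = (-1 ± j√287)/(2×9). Real part = -1/(2×9) = -1/18 ≈ -0.0556; imaginary part = ±√287/(2×9) ≈ 0.9412. Poles: s = -0.0556 ± 0.9412j.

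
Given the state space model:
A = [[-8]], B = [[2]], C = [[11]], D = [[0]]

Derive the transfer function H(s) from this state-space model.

(sI - A)⁻¹ = 1/(s + 8). H(s) = 11 × 2/(s + 8) + 0 = 22/(s + 8).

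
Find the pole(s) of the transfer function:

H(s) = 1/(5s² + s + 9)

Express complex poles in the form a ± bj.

Discriminant = 1² - 4×5×9 = 1 - 180 = -179 < 0, so the poles are a complex conjugate pair s = (-1 ± j√179)/(2×5). Real part = -1/(2×5) = -1/10 = -0.1; imaginary part = ±√179/(2×5) ≈ 1.3379. Poles: s = -0.1 ± 1.3379j.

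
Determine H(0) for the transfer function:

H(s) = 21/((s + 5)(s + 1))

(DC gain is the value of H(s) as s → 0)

DC gain = H(0) = 21/(5 × 1) = 21/5 = 4.2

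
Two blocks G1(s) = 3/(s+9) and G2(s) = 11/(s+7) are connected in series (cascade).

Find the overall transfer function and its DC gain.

Series: multiply transfer functions. G_eq = 3/(s+9) × 11/(s+7) = 33/((s+9)(s+7)). DC gain = 33/(9×7) = 0.5238.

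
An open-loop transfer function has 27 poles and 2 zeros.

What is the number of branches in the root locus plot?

Root locus has n branches where n = number of poles = 27.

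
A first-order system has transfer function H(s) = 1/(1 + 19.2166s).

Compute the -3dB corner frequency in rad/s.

Corner frequency = 1/τ = 1/19.2166 = 0.052 rad/s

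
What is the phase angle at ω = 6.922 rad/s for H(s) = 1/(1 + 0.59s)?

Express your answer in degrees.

Phase = -arctan(ωτ) = -arctan(6.922 × 0.59) = -76.2°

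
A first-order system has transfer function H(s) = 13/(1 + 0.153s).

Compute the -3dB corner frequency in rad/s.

Corner frequency = 1/τ = 1/0.153 = 6.536 rad/s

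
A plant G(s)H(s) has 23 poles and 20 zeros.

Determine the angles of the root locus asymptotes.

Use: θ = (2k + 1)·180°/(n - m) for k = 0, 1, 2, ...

n - m = 23 - 20 = 3. Angles: θk = (2k + 1)·180°/3 = 60°, 180°, 300°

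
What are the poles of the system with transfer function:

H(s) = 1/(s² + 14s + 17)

Discriminant = 14² - 4×1×17 = 196 - 68 = 128 > 0, so two distinct real poles. Using quadratic formula: s = (-14 ± √128)/(2×1) = (-14 ± √128)/2, with √128 ≈ 11.3137. s₁ ≈ -1.3431, s₂ ≈ -12.6569. Poles: s₁ = -1.3431, s₂ = -12.6569.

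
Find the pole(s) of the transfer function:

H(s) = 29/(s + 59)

Pole is where denominator = 0: s + 59 = 0, so s = -59.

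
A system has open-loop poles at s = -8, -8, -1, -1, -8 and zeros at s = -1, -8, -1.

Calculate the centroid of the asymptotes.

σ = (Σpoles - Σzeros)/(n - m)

σ = (Σpoles - Σzeros)/(n - m) = (-26 - (-10))/(5 - 3) = -16/2 = -8.0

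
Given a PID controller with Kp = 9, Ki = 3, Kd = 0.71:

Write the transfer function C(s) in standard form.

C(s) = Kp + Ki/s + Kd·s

Substituting values: C(s) = 9 + 3/s + 0.71s = (0.71s² + 9s + 3)/s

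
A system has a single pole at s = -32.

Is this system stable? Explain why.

Pole at s = -32 is in the left half-plane. Stable.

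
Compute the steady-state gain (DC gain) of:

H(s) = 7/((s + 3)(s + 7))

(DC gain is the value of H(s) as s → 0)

DC gain = H(0) = 7/(3 × 7) = 7/21 = 0.3333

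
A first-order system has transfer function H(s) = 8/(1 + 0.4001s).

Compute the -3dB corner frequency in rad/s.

Corner frequency = 1/τ = 1/0.4001 = 2.499 rad/s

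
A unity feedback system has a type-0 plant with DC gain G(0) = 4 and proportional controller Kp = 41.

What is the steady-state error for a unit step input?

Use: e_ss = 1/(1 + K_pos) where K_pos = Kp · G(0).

K_pos = Kp · G(0) = 41 × 4 = 164. e_ss = 1/(1 + 164) = 0.0061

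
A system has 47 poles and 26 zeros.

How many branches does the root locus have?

Root locus has n branches where n = number of poles = 47.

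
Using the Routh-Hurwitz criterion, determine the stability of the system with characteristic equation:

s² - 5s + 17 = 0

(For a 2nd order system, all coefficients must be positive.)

Coefficients: 1, -5, 17. b=-5 not positive, so system is unstable.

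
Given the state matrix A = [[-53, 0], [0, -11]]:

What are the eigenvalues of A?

For diagonal matrix, eigenvalues are diagonal entries: λ₁ = -53, λ₂ = -11.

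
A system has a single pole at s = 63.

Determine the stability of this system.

Pole at s = 63 is in the right half-plane. Unstable.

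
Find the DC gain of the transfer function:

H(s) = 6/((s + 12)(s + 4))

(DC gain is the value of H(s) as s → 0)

DC gain = H(0) = 6/(12 × 4) = 6/48 = 0.125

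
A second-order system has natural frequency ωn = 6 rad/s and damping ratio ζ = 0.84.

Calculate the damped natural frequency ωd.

ωd = ωn√(1 - ζ²) = 6√(1 - 0.84²) = 3.26 rad/s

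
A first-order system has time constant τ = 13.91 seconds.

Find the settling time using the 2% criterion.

For first-order system, 2% settling time ≈ 4τ = 4 × 13.91 = 55.64 s.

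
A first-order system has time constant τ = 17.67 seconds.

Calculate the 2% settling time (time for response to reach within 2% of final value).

For first-order system, 2% settling time ≈ 4τ = 4 × 17.67 = 70.68 s.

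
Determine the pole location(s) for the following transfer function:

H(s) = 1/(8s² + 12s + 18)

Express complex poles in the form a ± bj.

Discriminant = 12² - 4×8×18 = 144 - 576 = -432 < 0, so the poles are a complex conjugate pair s = (-12 ± j√432)/(2×8). Real part = -12/(2×8) = -12/16 = -0.75; imaginary part = ±√432/(2×8) ≈ 1.2990. Poles: s = -0.75 ± 1.2990j.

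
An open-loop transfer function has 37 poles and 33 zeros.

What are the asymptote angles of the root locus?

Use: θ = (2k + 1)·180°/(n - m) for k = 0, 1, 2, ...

n - m = 37 - 33 = 4. Angles: θk = (2k + 1)·180°/4 = 45°, 135°, 225°, 315°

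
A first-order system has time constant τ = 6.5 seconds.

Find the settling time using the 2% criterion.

For first-order system, 2% settling time ≈ 4τ = 4 × 6.5 = 26.0 s.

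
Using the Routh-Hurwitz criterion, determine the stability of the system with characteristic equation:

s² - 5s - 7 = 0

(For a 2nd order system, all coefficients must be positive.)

Coefficients: 1, -5, -7. b=-5, c=-7 not positive, so system is unstable.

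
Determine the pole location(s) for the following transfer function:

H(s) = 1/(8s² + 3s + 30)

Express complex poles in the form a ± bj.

Discriminant = 3² - 4×8×30 = 9 - 960 = -951 < 0, so the poles are a complex conjugate pair s = (-3 ± j√951)/(2×8). Real part = -3/(2×8) = -3/16 = -0.1875; imaginary part = ±√951/(2×8) ≈ 1.9274. Poles: s = -0.1875 ± 1.9274j.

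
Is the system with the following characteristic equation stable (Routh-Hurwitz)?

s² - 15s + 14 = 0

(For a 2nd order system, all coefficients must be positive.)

Coefficients: 1, -15, 14. b=-15 not positive, so system is unstable.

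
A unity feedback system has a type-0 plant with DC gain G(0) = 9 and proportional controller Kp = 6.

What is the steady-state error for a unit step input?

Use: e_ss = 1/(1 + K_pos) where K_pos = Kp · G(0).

K_pos = Kp · G(0) = 6 × 9 = 54. e_ss = 1/(1 + 54) = 0.0182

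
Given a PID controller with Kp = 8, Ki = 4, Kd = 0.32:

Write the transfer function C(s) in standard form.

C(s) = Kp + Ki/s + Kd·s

Substituting values: C(s) = 8 + 4/s + 0.32s = (0.32s² + 8s + 4)/s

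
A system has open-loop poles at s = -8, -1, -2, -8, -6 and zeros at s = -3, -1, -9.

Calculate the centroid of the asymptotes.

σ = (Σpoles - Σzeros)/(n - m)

σ = (Σpoles - Σzeros)/(n - m) = (-25 - (-13))/(5 - 3) = -12/2 = -6.0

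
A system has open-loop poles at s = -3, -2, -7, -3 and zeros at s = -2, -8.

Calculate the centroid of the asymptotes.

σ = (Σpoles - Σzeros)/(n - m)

σ = (Σpoles - Σzeros)/(n - m) = (-15 - (-10))/(4 - 2) = -5/2 = -2.5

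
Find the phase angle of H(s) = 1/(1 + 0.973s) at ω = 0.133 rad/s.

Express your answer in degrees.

Phase = -arctan(ωτ) = -arctan(0.133 × 0.973) = -7.4°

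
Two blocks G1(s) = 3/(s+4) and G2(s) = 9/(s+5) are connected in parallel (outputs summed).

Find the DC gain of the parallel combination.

Parallel: G_eq = G1 + G2. DC gain = G1(0) + G2(0) = 3/4 + 9/5 = 0.75 + 1.8 = 2.55.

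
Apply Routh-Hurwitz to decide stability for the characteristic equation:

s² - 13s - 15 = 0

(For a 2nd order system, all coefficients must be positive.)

Coefficients: 1, -13, -15. b=-13, c=-15 not positive, so system is unstable.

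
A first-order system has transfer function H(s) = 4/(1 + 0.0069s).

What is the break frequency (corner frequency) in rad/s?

Corner frequency = 1/τ = 1/0.0069 = 144.928 rad/s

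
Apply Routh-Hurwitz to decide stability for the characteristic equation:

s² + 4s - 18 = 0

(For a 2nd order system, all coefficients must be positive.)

Coefficients: 1, 4, -18. c=-18 not positive, so system is unstable.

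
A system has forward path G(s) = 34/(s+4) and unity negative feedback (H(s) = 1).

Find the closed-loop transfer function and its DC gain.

T(s) = G/(1+GH) = [34/(s+4)] / [1 + 34/(s+4)] = 34/(s+4+34) = 34/(s+38). DC gain = 34/38 = 0.8947.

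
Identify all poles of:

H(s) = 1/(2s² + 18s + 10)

Discriminant = 18² - 4×2×10 = 324 - 80 = 244 > 0, so two distinct real poles. Using quadratic formula: s = (-18 ± √244)/(2×2) = (-18 ± √244)/4, with √244 ≈ 15.6205. s₁ ≈ -0.5949, s₂ ≈ -8.4051. Poles: s₁ = -0.5949, s₂ = -8.4051.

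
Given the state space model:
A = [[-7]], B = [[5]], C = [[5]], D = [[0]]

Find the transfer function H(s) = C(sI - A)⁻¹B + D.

(sI - A)⁻¹ = 1/(s + 7). H(s) = 5 × 5/(s + 7) + 0 = 25/(s + 7).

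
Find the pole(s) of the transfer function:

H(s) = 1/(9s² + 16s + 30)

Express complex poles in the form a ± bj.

Discriminant = 16² - 4×9×30 = 256 - 1080 = -824 < 0, so the poles are a complex conjugate pair s = (-16 ± j√824)/(2×9). Real part = -16/(2×9) = -16/18 ≈ -0.8889; imaginary part = ±√824/(2×9) ≈ 1.5947. Poles: s = -0.8889 ± 1.5947j.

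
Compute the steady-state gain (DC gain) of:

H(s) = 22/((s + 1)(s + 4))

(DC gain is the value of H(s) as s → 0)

DC gain = H(0) = 22/(1 × 4) = 22/4 = 5.5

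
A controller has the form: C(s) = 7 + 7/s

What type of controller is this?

This is a Proportional-Integral (PI) controller.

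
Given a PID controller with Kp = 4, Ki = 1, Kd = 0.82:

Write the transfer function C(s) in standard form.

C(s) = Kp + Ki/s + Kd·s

Substituting values: C(s) = 4 + 1/s + 0.82s = (0.82s² + 4s + 1)/s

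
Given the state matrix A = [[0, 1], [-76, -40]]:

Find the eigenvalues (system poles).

det(A - λI) = λ² - (-40)λ + 76 = (λ - (-2))(λ - (-38)). Eigenvalues: -2, -38.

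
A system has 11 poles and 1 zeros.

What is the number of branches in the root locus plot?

Root locus has n branches where n = number of poles = 11.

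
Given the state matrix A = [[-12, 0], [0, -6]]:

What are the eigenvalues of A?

For diagonal matrix, eigenvalues are diagonal entries: λ₁ = -12, λ₂ = -6.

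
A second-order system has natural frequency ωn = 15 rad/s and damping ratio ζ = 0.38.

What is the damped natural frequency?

ωd = ωn√(1 - ζ²) = 15√(1 - 0.38²) = 13.87 rad/s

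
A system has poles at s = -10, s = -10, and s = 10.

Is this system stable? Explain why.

Pole(s) at s = 10 are not in the left half-plane. System is unstable.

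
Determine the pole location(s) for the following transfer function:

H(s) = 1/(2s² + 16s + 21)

Discriminant = 16² - 4×2×21 = 256 - 168 = 88 > 0, so two distinct real poles. Using quadratic formula: s = (-16 ± √88)/(2×2) = (-16 ± √88)/4, with √88 ≈ 9.3808. s₁ ≈ -1.6548, s₂ ≈ -6.3452. Poles: s₁ = -1.6548, s₂ = -6.3452.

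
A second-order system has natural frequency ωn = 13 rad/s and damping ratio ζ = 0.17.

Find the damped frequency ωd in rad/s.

ωd = ωn√(1 - ζ²) = 13√(1 - 0.17²) = 12.81 rad/s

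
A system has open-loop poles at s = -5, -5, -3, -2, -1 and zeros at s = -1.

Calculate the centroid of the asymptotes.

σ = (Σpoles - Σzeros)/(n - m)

σ = (Σpoles - Σzeros)/(n - m) = (-16 - (-1))/(5 - 1) = -15/4 = -3.75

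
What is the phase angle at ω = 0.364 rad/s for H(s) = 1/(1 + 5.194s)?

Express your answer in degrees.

Phase = -arctan(ωτ) = -arctan(0.364 × 5.194) = -62.1°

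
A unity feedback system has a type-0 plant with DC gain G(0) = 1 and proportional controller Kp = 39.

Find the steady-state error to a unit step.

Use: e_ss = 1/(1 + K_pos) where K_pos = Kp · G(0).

K_pos = Kp · G(0) = 39 × 1 = 39. e_ss = 1/(1 + 39) = 0.025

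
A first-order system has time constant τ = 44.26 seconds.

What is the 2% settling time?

For first-order system, 2% settling time ≈ 4τ = 4 × 44.26 = 177.04 s.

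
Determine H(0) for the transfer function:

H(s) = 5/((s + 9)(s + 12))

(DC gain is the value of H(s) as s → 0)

DC gain = H(0) = 5/(9 × 12) = 5/108 = 0.0463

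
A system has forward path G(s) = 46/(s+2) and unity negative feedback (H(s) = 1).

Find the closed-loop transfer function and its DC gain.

T(s) = G/(1+GH) = [46/(s+2)] / [1 + 46/(s+2)] = 46/(s+2+46) = 46/(s+48). DC gain = 46/48 = 0.9583.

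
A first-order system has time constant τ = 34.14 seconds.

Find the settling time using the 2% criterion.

For first-order system, 2% settling time ≈ 4τ = 4 × 34.14 = 136.56 s.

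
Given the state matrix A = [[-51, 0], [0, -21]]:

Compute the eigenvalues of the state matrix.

For diagonal matrix, eigenvalues are diagonal entries: λ₁ = -51, λ₂ = -21.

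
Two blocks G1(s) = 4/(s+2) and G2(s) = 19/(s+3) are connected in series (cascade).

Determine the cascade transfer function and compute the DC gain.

Series: multiply transfer functions. G_eq = 4/(s+2) × 19/(s+3) = 76/((s+2)(s+3)). DC gain = 76/(2×3) = 12.6667.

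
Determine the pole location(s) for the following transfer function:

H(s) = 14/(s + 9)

Pole is where denominator = 0: s + 9 = 0, so s = -9.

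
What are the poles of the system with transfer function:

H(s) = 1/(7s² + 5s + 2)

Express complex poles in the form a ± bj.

Discriminant = 5² - 4×7×2 = 25 - 56 = -31 < 0, so the poles are a complex conjugate pair s = (-5 ± j√31)/(2×7). Real part = -5/(2×7) = -5/14 ≈ -0.3571; imaginary part = ±√31/(2×7) ≈ 0.3977. Poles: s = -0.3571 ± 0.3977j.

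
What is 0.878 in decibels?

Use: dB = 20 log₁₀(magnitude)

dB = 20 log₁₀(0.878) = -1.1 dB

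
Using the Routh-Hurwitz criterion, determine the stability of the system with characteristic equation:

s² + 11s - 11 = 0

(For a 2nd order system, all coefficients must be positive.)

Coefficients: 1, 11, -11. c=-11 not positive, so system is unstable.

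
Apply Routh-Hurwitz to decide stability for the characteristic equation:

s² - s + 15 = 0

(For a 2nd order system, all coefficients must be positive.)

Coefficients: 1, -1, 15. b=-1 not positive, so system is unstable.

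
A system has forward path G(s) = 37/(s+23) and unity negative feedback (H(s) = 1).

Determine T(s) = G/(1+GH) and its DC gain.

T(s) = G/(1+GH) = [37/(s+23)] / [1 + 37/(s+23)] = 37/(s+23+37) = 37/(s+60). DC gain = 37/60 = 0.6167.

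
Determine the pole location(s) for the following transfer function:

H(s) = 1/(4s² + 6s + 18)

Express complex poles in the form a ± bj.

Discriminant = 6² - 4×4×18 = 36 - 288 = -252 < 0, so the poles are a complex conjugate pair s = (-6 ± j√252)/(2×4). Real part = -6/(2×4) = -6/8 = -0.75; imaginary part = ±√252/(2×4) ≈ 1.9843. Poles: s = -0.75 ± 1.9843j.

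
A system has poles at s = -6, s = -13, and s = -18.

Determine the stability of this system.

All poles are in the left half-plane. System is stable.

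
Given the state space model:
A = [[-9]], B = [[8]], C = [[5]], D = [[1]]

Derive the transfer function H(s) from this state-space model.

(sI - A)⁻¹ = 1/(s + 9). H(s) = 5×8/(s + 9) + 1 = (s + 49)/(s + 9).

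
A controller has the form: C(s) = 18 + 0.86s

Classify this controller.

This is a Proportional-Derivative (PD) controller.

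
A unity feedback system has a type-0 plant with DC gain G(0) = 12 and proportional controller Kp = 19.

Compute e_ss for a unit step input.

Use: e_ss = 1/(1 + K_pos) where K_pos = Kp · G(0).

K_pos = Kp · G(0) = 19 × 12 = 228. e_ss = 1/(1 + 228) = 0.0044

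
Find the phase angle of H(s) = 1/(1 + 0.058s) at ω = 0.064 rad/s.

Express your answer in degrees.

Phase = -arctan(ωτ) = -arctan(0.064 × 0.058) = -0.2°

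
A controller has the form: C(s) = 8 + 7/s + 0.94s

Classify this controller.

This is a Proportional-Integral-Derivative (PID) controller.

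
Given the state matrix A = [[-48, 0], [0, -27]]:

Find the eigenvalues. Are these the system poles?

For diagonal matrix, eigenvalues are diagonal entries: λ₁ = -48, λ₂ = -27. Eigenvalues of A = system poles.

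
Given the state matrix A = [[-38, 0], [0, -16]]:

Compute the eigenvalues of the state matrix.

For diagonal matrix, eigenvalues are diagonal entries: λ₁ = -38, λ₂ = -16.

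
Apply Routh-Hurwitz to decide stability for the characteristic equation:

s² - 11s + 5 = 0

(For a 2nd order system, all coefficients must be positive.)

Coefficients: 1, -11, 5. b=-11 not positive, so system is unstable.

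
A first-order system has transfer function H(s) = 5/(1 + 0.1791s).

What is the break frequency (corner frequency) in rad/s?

Corner frequency = 1/τ = 1/0.1791 = 5.583 rad/s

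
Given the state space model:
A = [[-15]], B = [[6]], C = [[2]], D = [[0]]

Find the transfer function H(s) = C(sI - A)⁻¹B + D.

(sI - A)⁻¹ = 1/(s + 15). H(s) = 2 × 6/(s + 15) + 0 = 12/(s + 15).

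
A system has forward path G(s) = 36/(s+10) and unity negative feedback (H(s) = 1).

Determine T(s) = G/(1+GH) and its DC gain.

T(s) = G/(1+GH) = [36/(s+10)] / [1 + 36/(s+10)] = 36/(s+10+36) = 36/(s+46). DC gain = 36/46 = 0.7826.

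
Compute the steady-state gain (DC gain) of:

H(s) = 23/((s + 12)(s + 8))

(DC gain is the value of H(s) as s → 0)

DC gain = H(0) = 23/(12 × 8) = 23/96 = 0.2396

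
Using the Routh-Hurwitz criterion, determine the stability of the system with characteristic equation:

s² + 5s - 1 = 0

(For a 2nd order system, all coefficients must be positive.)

Coefficients: 1, 5, -1. c=-1 not positive, so system is unstable.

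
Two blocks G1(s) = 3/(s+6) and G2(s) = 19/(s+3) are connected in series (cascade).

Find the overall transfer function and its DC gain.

Series: multiply transfer functions. G_eq = 3/(s+6) × 19/(s+3) = 57/((s+6)(s+3)). DC gain = 57/(6×3) = 3.1667.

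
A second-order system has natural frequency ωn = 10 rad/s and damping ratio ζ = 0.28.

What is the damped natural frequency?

ωd = ωn√(1 - ζ²) = 10√(1 - 0.28²) = 9.6 rad/s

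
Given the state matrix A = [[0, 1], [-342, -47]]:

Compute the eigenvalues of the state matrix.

det(A - λI) = λ² - (-47)λ + 342 = (λ - (-38))(λ - (-9)). Eigenvalues: -38, -9.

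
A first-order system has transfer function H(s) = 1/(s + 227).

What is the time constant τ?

For H(s) = 1/(s + 1/τ), the pole is at -1/τ = -227, so τ = 1/227 = 0.0044 s.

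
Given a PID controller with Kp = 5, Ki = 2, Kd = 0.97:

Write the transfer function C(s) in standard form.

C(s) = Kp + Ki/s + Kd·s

Substituting values: C(s) = 5 + 2/s + 0.97s = (0.97s² + 5s + 2)/s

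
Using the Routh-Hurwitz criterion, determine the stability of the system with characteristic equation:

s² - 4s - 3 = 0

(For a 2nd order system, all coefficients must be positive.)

Coefficients: 1, -4, -3. b=-4, c=-3 not positive, so system is unstable.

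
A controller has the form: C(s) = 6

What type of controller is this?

This is a Proportional (P) controller.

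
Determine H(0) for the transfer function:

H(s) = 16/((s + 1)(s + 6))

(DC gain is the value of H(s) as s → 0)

DC gain = H(0) = 16/(1 × 6) = 16/6 = 2.6667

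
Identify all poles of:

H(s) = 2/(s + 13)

Pole is where denominator = 0: s + 13 = 0, so s = -13.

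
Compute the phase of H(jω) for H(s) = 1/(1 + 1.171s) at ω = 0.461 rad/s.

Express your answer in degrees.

Phase = -arctan(ωτ) = -arctan(0.461 × 1.171) = -28.4°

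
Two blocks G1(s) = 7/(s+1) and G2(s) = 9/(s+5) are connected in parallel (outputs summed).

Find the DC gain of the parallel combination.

Parallel: G_eq = G1 + G2. DC gain = G1(0) + G2(0) = 7/1 + 9/5 = 7 + 1.8 = 8.8.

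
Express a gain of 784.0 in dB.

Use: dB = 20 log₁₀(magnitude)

dB = 20 log₁₀(784.0) = 57.9 dB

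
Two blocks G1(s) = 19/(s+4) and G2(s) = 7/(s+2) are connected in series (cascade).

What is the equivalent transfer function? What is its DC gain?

Series: multiply transfer functions. G_eq = 19/(s+4) × 7/(s+2) = 133/((s+4)(s+2)). DC gain = 133/(4×2) = 16.625.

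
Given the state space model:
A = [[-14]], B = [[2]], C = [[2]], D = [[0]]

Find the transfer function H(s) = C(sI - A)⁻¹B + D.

(sI - A)⁻¹ = 1/(s + 14). H(s) = 2 × 2/(s + 14) + 0 = 4/(s + 14).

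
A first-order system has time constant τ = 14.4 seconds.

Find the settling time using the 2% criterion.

For first-order system, 2% settling time ≈ 4τ = 4 × 14.4 = 57.6 s.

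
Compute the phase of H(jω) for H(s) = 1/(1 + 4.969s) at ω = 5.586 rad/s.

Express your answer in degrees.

Phase = -arctan(ωτ) = -arctan(5.586 × 4.969) = -87.9°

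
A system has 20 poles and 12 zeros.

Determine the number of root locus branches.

Root locus has n branches where n = number of poles = 20.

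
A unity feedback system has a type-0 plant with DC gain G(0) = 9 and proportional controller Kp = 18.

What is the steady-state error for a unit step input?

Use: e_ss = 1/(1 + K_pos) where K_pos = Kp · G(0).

K_pos = Kp · G(0) = 18 × 9 = 162. e_ss = 1/(1 + 162) = 0.0061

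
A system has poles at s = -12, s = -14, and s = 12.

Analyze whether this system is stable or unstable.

Pole(s) at s = 12 are not in the left half-plane. System is unstable.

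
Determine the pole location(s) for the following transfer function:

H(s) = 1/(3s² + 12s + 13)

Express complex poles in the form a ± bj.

Discriminant = 12² - 4×3×13 = 144 - 156 = -12 < 0, so the poles are a complex conjugate pair s = (-12 ± j√12)/(2×3). Real part = -12/(2×3) = -12/6 = -2; imaginary part = ±√12/(2×3) ≈ 0.5774. Poles: s = -2 ± 0.5774j.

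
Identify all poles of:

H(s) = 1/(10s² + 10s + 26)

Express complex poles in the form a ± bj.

Discriminant = 10² - 4×10×26 = 100 - 1040 = -940 < 0, so the poles are a complex conjugate pair s = (-10 ± j√940)/(2×10). Real part = -10/(2×10) = -10/20 = -0.5; imaginary part = ±√940/(2×10) ≈ 1.5330. Poles: s = -0.5 ± 1.5330j.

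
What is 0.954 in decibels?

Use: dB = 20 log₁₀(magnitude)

dB = 20 log₁₀(0.954) = -0.4 dB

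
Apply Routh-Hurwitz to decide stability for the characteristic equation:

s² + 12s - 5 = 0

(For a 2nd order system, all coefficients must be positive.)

Coefficients: 1, 12, -5. c=-5 not positive, so system is unstable.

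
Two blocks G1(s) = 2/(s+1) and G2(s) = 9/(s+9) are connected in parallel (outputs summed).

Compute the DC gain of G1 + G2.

Parallel: G_eq = G1 + G2. DC gain = G1(0) + G2(0) = 2/1 + 9/9 = 2 + 1 = 3.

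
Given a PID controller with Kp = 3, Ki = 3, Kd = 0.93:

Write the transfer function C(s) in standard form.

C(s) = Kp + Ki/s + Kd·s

Substituting values: C(s) = 3 + 3/s + 0.93s = (0.93s² + 3s + 3)/s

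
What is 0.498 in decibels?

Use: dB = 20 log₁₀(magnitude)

dB = 20 log₁₀(0.498) = -6.1 dB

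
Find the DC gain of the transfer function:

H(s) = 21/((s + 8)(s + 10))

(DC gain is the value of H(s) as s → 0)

DC gain = H(0) = 21/(8 × 10) = 21/80 = 0.2625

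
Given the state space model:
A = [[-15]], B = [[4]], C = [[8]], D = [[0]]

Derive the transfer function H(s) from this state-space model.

(sI - A)⁻¹ = 1/(s + 15). H(s) = 8 × 4/(s + 15) + 0 = 32/(s + 15).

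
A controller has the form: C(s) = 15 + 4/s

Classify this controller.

This is a Proportional-Integral (PI) controller.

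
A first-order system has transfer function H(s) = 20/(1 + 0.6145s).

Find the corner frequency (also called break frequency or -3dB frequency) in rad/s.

Corner frequency = 1/τ = 1/0.6145 = 1.627 rad/s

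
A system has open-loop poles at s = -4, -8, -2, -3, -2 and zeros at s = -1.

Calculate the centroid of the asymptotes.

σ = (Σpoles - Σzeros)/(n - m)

σ = (Σpoles - Σzeros)/(n - m) = (-19 - (-1))/(5 - 1) = -18/4 = -4.5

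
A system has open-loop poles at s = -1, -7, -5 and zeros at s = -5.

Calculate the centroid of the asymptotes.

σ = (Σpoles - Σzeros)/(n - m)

σ = (Σpoles - Σzeros)/(n - m) = (-13 - (-5))/(3 - 1) = -8/2 = -4.0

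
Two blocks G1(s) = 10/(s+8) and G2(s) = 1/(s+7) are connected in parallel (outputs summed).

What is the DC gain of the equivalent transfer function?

Parallel: G_eq = G1 + G2. DC gain = G1(0) + G2(0) = 10/8 + 1/7 = 1.25 + 0.1429 = 1.3929.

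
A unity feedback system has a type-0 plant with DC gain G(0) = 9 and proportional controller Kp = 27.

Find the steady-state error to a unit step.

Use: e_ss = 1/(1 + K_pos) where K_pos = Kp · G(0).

K_pos = Kp · G(0) = 27 × 9 = 243. e_ss = 1/(1 + 243) = 0.0041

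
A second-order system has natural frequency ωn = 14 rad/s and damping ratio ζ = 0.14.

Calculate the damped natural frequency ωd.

ωd = ωn√(1 - ζ²) = 14√(1 - 0.14²) = 13.86 rad/s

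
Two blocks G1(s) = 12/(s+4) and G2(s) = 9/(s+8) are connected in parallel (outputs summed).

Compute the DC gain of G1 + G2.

Parallel: G_eq = G1 + G2. DC gain = G1(0) + G2(0) = 12/4 + 9/8 = 3 + 1.125 = 4.125.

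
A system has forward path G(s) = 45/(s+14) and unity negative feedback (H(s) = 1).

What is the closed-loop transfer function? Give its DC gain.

T(s) = G/(1+GH) = [45/(s+14)] / [1 + 45/(s+14)] = 45/(s+14+45) = 45/(s+59). DC gain = 45/59 = 0.7627.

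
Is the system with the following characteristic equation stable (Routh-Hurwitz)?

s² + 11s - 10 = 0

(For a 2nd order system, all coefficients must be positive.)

Coefficients: 1, 11, -10. c=-10 not positive, so system is unstable.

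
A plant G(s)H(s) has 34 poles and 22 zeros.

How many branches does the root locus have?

Root locus has n branches where n = number of poles = 34.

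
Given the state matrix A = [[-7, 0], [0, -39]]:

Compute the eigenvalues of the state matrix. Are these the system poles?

For diagonal matrix, eigenvalues are diagonal entries: λ₁ = -7, λ₂ = -39. Eigenvalues of A = system poles.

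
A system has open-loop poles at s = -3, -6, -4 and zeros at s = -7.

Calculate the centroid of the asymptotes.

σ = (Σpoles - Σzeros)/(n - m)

σ = (Σpoles - Σzeros)/(n - m) = (-13 - (-7))/(3 - 1) = -6/2 = -3.0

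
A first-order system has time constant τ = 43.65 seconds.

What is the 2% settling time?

For first-order system, 2% settling time ≈ 4τ = 4 × 43.65 = 174.6 s.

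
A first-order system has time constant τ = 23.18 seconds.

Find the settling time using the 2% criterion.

For first-order system, 2% settling time ≈ 4τ = 4 × 23.18 = 92.72 s.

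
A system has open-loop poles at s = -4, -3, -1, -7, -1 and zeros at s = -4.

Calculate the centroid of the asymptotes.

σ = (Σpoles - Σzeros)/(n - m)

σ = (Σpoles - Σzeros)/(n - m) = (-16 - (-4))/(5 - 1) = -12/4 = -3.0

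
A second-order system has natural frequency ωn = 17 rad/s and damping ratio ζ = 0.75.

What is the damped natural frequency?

ωd = ωn√(1 - ζ²) = 17√(1 - 0.75²) = 11.24 rad/s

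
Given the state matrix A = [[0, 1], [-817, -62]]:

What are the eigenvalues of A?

det(A - λI) = λ² - (-62)λ + 817 = (λ - (-19))(λ - (-43)). Eigenvalues: -19, -43.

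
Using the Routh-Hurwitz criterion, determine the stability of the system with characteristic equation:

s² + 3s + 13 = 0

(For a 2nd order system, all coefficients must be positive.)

Coefficients: 1, 3, 13. All positive, so system is stable.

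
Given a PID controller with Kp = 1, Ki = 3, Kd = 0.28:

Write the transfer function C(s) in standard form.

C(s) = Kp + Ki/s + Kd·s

Substituting values: C(s) = 1 + 3/s + 0.28s = (0.28s² + s + 3)/s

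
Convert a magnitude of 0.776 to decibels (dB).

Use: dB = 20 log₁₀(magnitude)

dB = 20 log₁₀(0.776) = -2.2 dB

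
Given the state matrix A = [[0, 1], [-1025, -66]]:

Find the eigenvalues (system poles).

det(A - λI) = λ² - (-66)λ + 1025 = (λ - (-41))(λ - (-25)). Eigenvalues: -41, -25.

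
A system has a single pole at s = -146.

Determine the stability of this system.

Pole at s = -146 is in the left half-plane. Stable.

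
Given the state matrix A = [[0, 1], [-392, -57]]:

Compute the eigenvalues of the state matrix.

det(A - λI) = λ² - (-57)λ + 392 = (λ - (-49))(λ - (-8)). Eigenvalues: -49, -8.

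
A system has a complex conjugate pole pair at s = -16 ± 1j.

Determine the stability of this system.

Real part of poles is -16 (< 0, left half-plane). Stable.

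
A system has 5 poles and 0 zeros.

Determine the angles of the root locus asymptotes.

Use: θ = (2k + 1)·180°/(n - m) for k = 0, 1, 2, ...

n - m = 5 - 0 = 5. Angles: θk = (2k + 1)·180°/5 = 36°, 108°, 180°, 252°, 324°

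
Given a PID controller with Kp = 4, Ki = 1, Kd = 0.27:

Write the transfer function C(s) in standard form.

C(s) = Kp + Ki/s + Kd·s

Substituting values: C(s) = 4 + 1/s + 0.27s = (0.27s² + 4s + 1)/s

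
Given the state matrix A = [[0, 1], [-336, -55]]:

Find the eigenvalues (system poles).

det(A - λI) = λ² - (-55)λ + 336 = (λ - (-7))(λ - (-48)). Eigenvalues: -7, -48.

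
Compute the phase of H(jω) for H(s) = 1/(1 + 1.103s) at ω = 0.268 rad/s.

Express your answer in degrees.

Phase = -arctan(ωτ) = -arctan(0.268 × 1.103) = -16.5°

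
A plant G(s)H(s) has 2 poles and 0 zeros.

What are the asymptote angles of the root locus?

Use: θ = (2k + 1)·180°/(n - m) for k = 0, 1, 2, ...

n - m = 2 - 0 = 2. Angles: θk = (2k + 1)·180°/2 = 90°, 270°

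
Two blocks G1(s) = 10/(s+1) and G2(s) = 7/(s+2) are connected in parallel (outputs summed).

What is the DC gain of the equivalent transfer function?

Parallel: G_eq = G1 + G2. DC gain = G1(0) + G2(0) = 10/1 + 7/2 = 10 + 3.5 = 13.5.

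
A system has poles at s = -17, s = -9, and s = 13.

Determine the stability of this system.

Pole(s) at s = 13 are not in the left half-plane. System is unstable.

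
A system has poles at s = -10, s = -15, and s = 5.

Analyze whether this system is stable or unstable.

Pole(s) at s = 5 are not in the left half-plane. System is unstable.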